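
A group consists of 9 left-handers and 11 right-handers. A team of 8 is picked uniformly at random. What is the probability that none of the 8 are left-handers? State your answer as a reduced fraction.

11/8398

There are C(20,8) = 125970 possible selections.
Selections with no left-handers (all right-handers): C(11,8) = 165.
Probability = 165/125970 = 11/8398.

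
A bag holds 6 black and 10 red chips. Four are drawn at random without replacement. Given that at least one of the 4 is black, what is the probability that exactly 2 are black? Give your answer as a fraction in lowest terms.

135/322

Work in counts. Selections with at least one black: C(16,4) − C(10,4) = 1820 − 210 = 1610.
Of those, selections where exactly 2 are black: C(6,2)·C(10,2) = 15·45 = 675.
Conditional probability = 675/1610 = 135/322.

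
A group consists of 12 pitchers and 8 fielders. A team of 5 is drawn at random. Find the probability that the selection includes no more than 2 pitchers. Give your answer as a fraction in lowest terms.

287/969

There are C(20,5) = 15504 ways to choose the 5.
Favorable selections (no more than 2 pitchers): C(12,0)·C(8,5) + C(12,1)·C(8,4) + C(12,2)·C(8,3) = 56 + 840 + 3696 = 4592.
Probability = 4592/15504 = 287/969.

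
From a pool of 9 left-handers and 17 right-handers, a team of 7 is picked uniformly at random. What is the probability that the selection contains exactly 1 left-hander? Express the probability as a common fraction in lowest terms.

1071/6325

The sample space is all 7-subsets of the 26: C(26,7) = 657800.
Selections with exactly 1 left-hander: choose 1 of the 9 left-handers and 6 of the 17 right-handers, C(9,1)·C(17,6) = 9·12376 = 111384.
Probability = 111384/657800 = 1071/6325.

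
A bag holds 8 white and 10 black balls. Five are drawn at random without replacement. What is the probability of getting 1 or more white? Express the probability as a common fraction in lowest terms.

Total selections: C(18,5) = 8568.
Favorable selections (1 or more white): C(8,1)·C(10,4) + C(8,2)·C(10,3) + C(8,3)·C(10,2) + C(8,4)·C(10,1) + C(8,5)·C(10,0) = 1680 + 3360 + 2520 + 700 + 56 = 8316.
Probability = 8316/8568 = 33/34.

33/34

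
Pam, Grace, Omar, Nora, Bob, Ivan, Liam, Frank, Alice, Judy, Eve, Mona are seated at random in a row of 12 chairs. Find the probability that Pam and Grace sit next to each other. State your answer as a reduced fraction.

1/6

There are 12! = 479001600 arrangements.
Treat Pam and Grace as a block: 11! arrangements of the blocks × 2 orders within the block = 2·39916800 = 79833600.
Probability = 79833600/479001600 = 1/6.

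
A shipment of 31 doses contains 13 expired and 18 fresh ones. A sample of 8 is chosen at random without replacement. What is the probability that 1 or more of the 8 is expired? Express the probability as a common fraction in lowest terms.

67051/67425

Total selections: C(31,8) = 7888725.
The complement is all 8 are fresh: C(18,8) = 43758.
Probability = 1 − 43758/7888725 = 7844967/7888725 = 67051/67425.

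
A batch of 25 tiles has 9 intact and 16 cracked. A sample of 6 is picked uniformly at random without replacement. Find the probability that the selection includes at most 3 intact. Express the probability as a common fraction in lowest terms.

1142/1265

Total selections: C(25,6) = 177100.
Count the complement (more than 3 intact): C(9,4)·C(16,2) + C(9,5)·C(16,1) + C(9,6)·C(16,0) = 15120 + 2016 + 84 = 17220.
Probability = 1 − 17220/177100 = 159880/177100 = 1142/1265.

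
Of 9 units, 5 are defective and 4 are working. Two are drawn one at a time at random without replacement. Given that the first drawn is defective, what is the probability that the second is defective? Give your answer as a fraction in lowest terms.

1/2

After removing one defective, 8 remain: 4 defective and 4 working.
So the probability the next is defective is 4/8 = 1/2.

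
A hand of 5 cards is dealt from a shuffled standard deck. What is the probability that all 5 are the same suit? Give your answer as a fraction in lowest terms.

There are C(52,5) = 2598960 possible 5-card hands.
Hands of one suit: 4 suits × C(13,5) = 4·1287 = 5148.
Probability = 5148/2598960 = 33/16660.

33/16660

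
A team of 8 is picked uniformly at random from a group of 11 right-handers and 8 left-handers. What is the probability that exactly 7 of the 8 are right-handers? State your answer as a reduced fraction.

440/12597

Total number of selections: C(19,8) = 75582.
Selections with exactly 7 right-handers: choose 7 of the 11 right-handers and 1 of the 8 left-handers, C(11,7)·C(8,1) = 330·8 = 2640.
Probability = 2640/75582 = 440/12597.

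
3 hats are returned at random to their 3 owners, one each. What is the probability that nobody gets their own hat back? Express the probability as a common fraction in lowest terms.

There are 3! = 6 assignments.
By inclusion-exclusion, assignments with no fixed points: C(3,0)·3! − C(3,1)·2! + C(3,2)·1! − C(3,3)·0! = 2.
Probability = 2/6 = 1/3.

1/3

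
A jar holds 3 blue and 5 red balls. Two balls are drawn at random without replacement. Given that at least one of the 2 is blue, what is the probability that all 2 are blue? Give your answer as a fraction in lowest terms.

1/6

Work in counts. Selections with at least one blue: C(8,2) − C(5,2) = 28 − 10 = 18.
Of those, selections where all 2 are blue: C(3,2) = 3.
Conditional probability = 3/18 = 1/6.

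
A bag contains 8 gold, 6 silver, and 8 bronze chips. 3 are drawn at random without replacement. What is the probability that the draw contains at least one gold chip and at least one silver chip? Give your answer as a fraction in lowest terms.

24/55

There are C(22,3) = 1540 possible draws.
By inclusion-exclusion on the complements, draws missing all gold or all silver: C(14,3) + C(16,3) − C(8,3) = 364 + 560 − 56 = 868.
So draws with at least one of each: 1540 − 868 = 672, probability 672/1540 = 24/55.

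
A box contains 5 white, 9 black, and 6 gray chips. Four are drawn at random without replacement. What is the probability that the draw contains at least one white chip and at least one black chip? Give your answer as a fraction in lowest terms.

There are C(20,4) = 4845 possible draws.
By inclusion-exclusion on the complements, draws missing all white or all black: C(15,4) + C(11,4) − C(6,4) = 1365 + 330 − 15 = 1680.
So draws with at least one of each: 4845 − 1680 = 3165, probability 3165/4845 = 211/323.

211/323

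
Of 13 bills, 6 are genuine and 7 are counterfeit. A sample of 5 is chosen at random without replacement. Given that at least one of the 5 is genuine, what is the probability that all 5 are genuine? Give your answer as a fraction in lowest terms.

Work in counts. Selections with at least one genuine: C(13,5) − C(7,5) = 1287 − 21 = 1266.
Of those, selections where all 5 are genuine: C(6,5) = 6.
Conditional probability = 6/1266 = 1/211.

1/211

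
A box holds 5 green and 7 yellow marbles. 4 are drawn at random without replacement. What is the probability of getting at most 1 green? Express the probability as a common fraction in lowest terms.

14/33

Total selections: C(12,4) = 495.
Favorable selections (at most 1 green): C(5,0)·C(7,4) + C(5,1)·C(7,3) = 35 + 175 = 210.
Probability = 210/495 = 14/33.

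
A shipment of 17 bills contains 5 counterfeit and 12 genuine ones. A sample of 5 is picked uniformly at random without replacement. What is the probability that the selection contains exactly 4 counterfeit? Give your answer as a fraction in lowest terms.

Total number of selections: C(17,5) = 6188.
Selections with exactly 4 counterfeit: choose 4 of the 5 counterfeit and 1 of the 12 genuine, C(5,4)·C(12,1) = 5·12 = 60.
Probability = 60/6188 = 15/1547.

15/1547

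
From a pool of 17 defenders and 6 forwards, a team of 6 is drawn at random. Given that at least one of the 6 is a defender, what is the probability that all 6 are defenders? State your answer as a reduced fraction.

364/2969

Work in counts. Selections with at least one defender: C(23,6) − C(6,6) = 100947 − 1 = 100946.
Of those, selections where all 6 are defenders: C(17,6) = 12376.
Conditional probability = 12376/100946 = 364/2969.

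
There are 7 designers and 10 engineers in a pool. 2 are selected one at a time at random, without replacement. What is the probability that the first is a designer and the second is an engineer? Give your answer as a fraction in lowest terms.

35/136

Multiply the conditional probabilities at each draw: 7/17 · 10/16 = 70/272 = 35/136.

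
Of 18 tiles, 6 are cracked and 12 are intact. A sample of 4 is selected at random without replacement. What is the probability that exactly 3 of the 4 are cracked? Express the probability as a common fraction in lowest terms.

4/51

Total number of selections: C(18,4) = 3060.
Selections with exactly 3 cracked: choose 3 of the 6 cracked and 1 of the 12 intact, C(6,3)·C(12,1) = 20·12 = 240.
Probability = 240/3060 = 4/51.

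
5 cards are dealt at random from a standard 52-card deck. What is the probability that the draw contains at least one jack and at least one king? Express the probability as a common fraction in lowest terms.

There are C(52,5) = 2598960 possible draws.
By inclusion-exclusion on the complements, draws missing all jacks or all kings: C(48,5) + C(48,5) − C(44,5) = 1712304 + 1712304 − 1086008 = 2338600.
So draws with at least one of each: 2598960 − 2338600 = 260360, probability 260360/2598960 = 6509/64974.

6509/64974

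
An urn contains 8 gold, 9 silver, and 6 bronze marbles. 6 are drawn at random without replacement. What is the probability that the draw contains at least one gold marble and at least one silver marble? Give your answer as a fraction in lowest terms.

30980/33649

There are C(23,6) = 100947 possible draws.
By inclusion-exclusion on the complements, draws missing all gold or all silver: C(15,6) + C(14,6) − C(6,6) = 5005 + 3003 − 1 = 8007.
So draws with at least one of each: 100947 − 8007 = 92940, probability 92940/100947 = 30980/33649.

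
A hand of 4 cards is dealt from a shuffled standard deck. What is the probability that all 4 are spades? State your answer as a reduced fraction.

There are C(52,4) = 270725 possible 4-card hands.
Hands that are all spades: C(13,4) = 715.
Probability = 715/270725 = 11/4165.

11/4165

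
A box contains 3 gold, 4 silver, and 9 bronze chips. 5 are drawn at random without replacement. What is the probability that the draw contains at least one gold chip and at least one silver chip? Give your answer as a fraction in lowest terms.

There are C(16,5) = 4368 possible draws.
By inclusion-exclusion on the complements, draws missing all gold or all silver: C(13,5) + C(12,5) − C(9,5) = 1287 + 792 − 126 = 1953.
So draws with at least one of each: 4368 − 1953 = 2415, probability 2415/4368 = 115/208.

115/208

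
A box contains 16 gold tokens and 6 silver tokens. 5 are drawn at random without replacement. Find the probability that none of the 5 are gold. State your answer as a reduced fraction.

There are C(22,5) = 26334 possible selections.
Selections with no gold (all silver): C(6,5) = 6.
Probability = 6/26334 = 1/4389.

1/4389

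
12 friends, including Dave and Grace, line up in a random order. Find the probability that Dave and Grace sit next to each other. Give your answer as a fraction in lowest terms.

1/6

There are 12! = 479001600 arrangements.
Treat Dave and Grace as a block: 11! arrangements of the blocks × 2 orders within the block = 2·39916800 = 79833600.
Probability = 79833600/479001600 = 1/6.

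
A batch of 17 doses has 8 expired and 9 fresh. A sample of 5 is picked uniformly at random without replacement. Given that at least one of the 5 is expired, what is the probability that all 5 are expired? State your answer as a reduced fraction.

Work in counts. Selections with at least one expired: C(17,5) − C(9,5) = 6188 − 126 = 6062.
Of those, selections where all 5 are expired: C(8,5) = 56.
Conditional probability = 56/6062 = 4/433.

4/433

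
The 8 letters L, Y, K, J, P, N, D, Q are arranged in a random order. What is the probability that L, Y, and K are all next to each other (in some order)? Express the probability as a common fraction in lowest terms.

There are 8! = 40320 arrangements.
Treat the three as one block: 6! placements × 3! orders within the block = 720·6 = 4320.
Probability = 4320/40320 = 3/28.

3/28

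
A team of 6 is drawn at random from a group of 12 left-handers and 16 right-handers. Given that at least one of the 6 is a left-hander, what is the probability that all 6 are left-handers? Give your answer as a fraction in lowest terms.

Work in counts. Selections with at least one left-hander: C(28,6) − C(16,6) = 376740 − 8008 = 368732.
Of those, selections where all 6 are left-handers: C(12,6) = 924.
Conditional probability = 924/368732 = 33/13169.

33/13169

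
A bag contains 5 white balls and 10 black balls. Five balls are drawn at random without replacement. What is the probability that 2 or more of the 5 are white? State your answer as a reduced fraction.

81/143

There are C(15,5) = 3003 ways to choose the 5.
Count the complement (fewer than 2 white): C(5,0)·C(10,5) + C(5,1)·C(10,4) = 252 + 1050 = 1302.
Probability = 1 − 1302/3003 = 1701/3003 = 81/143.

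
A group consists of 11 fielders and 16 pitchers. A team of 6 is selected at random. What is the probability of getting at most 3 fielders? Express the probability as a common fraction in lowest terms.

3766/4485

Total selections: C(27,6) = 296010.
Favorable selections (at most 3 fielders): C(11,0)·C(16,6) + C(11,1)·C(16,5) + C(11,2)·C(16,4) + C(11,3)·C(16,3) = 8008 + 48048 + 100100 + 92400 = 248556.
Probability = 248556/296010 = 3766/4485.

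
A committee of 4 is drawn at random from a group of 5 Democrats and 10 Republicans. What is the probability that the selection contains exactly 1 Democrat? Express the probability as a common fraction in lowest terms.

There are C(15,4) = 1365 ways to choose 4 from 15.
Selections with exactly 1 Democrat: choose 1 of the 5 Democrats and 3 of the 10 Republicans, C(5,1)·C(10,3) = 5·120 = 600.
Probability = 600/1365 = 40/91.

40/91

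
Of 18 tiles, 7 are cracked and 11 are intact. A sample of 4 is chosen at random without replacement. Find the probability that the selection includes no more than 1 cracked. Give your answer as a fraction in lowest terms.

33/68

There are C(18,4) = 3060 ways to choose the 4.
Favorable selections (no more than 1 cracked): C(7,0)·C(11,4) + C(7,1)·C(11,3) = 330 + 1155 = 1485.
Probability = 1485/3060 = 33/68.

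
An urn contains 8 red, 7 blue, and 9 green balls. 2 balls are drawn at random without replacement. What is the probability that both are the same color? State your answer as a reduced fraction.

85/276

There are C(24,2) = 276 ways to draw 2 balls.
All same color: C(8,2) + C(7,2) + C(9,2) = 28 + 21 + 36 = 85.
Probability = 85/276.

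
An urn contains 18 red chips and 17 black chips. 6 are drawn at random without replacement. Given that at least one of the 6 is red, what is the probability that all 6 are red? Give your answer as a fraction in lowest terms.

13/1128

Work in counts. Selections with at least one red: C(35,6) − C(17,6) = 1623160 − 12376 = 1610784.
Of those, selections where all 6 are red: C(18,6) = 18564.
Conditional probability = 18564/1610784 = 13/1128.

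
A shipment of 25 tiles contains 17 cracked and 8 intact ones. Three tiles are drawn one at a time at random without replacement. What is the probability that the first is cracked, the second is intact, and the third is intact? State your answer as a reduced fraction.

Multiply the conditional probabilities at each draw: 17/25 · 8/24 · 7/23 = 952/13800 = 119/1725.

119/1725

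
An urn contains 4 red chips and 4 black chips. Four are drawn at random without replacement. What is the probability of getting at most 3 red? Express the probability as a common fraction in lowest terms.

69/70

There are C(8,4) = 70 ways to choose the 4.
The complement is exactly 4 red: C(4,4)·C(4,0) = 1.
Probability = 1 − 1/70 = 69/70.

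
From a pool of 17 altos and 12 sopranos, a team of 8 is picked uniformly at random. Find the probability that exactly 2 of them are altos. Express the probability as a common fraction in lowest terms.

3808/130065

The sample space is all 8-subsets of the 29: C(29,8) = 4292145.
Selections with exactly 2 altos: choose 2 of the 17 altos and 6 of the 12 sopranos, C(17,2)·C(12,6) = 136·924 = 125664.
Probability = 125664/4292145 = 3808/130065.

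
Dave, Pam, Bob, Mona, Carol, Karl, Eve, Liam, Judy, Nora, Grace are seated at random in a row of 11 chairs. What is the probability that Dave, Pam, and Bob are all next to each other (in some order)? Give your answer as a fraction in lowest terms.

3/55

There are 11! = 39916800 arrangements.
Treat the three as one block: 9! placements × 3! orders within the block = 362880·6 = 2177280.
Probability = 2177280/39916800 = 3/55.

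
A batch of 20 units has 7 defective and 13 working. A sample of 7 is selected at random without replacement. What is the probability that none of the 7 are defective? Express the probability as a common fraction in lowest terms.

143/6460

There are C(20,7) = 77520 possible selections.
Selections with no defective (all working): C(13,7) = 1716.
Probability = 1716/77520 = 143/6460.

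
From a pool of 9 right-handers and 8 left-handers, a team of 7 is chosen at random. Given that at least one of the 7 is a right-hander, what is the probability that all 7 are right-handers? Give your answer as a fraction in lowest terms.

Work in counts. Selections with at least one right-hander: C(17,7) − C(8,7) = 19448 − 8 = 19440.
Of those, selections where all 7 are right-handers: C(9,7) = 36.
Conditional probability = 36/19440 = 1/540.

1/540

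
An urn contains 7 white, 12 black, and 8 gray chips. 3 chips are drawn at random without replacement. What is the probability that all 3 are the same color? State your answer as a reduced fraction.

311/2925

There are C(27,3) = 2925 ways to draw 3 chips.
All same color: C(7,3) + C(12,3) + C(8,3) = 35 + 220 + 56 = 311.
Probability = 311/2925.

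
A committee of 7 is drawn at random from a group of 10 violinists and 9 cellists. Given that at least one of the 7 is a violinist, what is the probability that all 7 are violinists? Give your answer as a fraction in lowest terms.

Work in counts. Selections with at least one violinist: C(19,7) − C(9,7) = 50388 − 36 = 50352.
Of those, selections where all 7 are violinists: C(10,7) = 120.
Conditional probability = 120/50352 = 5/2098.

5/2098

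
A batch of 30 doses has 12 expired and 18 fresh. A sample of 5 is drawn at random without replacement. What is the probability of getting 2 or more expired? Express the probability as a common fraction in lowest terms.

Total selections: C(30,5) = 142506.
Count the complement (fewer than 2 expired): C(12,0)·C(18,5) + C(12,1)·C(18,4) = 8568 + 36720 = 45288.
Probability = 1 − 45288/142506 = 97218/142506 = 5401/7917.

5401/7917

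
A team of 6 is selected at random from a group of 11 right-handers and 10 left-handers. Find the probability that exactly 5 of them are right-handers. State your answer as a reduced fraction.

The sample space is all 6-subsets of the 21: C(21,6) = 54264.
Selections with exactly 5 right-handers: choose 5 of the 11 right-handers and 1 of the 10 left-handers, C(11,5)·C(10,1) = 462·10 = 4620.
Probability = 4620/54264 = 55/646.

55/646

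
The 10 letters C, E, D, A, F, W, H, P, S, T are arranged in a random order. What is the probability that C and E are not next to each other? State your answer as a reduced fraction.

4/5

There are 10! = 3628800 arrangements.
Arrangements with C and E adjacent: 2·9! = 725760.
So not adjacent: 3628800 − 725760 = 2903040, probability 2903040/3628800 = 4/5.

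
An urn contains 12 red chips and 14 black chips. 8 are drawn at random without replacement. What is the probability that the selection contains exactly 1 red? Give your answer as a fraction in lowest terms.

The sample space is all 8-subsets of the 26: C(26,8) = 1562275.
Selections with exactly 1 red: choose 1 of the 12 red and 7 of the 14 black, C(12,1)·C(14,7) = 12·3432 = 41184.
Probability = 41184/1562275 = 288/10925.

288/10925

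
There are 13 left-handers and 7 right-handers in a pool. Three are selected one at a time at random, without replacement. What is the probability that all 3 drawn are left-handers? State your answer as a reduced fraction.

143/570

Multiply the conditional probabilities at each draw: 13/20 · 12/19 · 11/18 = 1716/6840 = 143/570.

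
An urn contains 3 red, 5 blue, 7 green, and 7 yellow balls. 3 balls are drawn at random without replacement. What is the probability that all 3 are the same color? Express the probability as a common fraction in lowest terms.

81/1540

There are C(22,3) = 1540 ways to draw 3 balls.
All same color: C(3,3) + C(5,3) + C(7,3) + C(7,3) = 1 + 10 + 35 + 35 = 81.
Probability = 81/1540.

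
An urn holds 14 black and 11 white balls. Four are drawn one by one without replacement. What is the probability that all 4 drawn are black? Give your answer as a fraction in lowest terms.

91/1150

Multiply the conditional probabilities at each draw: 14/25 · 13/24 · 12/23 · 11/22 = 24024/303600 = 91/1150.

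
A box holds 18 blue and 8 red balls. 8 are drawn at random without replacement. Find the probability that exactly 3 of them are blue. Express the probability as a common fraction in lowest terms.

45696/1562275

The sample space is all 8-subsets of the 26: C(26,8) = 1562275.
Selections with exactly 3 blue: choose 3 of the 18 blue and 5 of the 8 red, C(18,3)·C(8,5) = 816·56 = 45696.
Probability = 45696/1562275.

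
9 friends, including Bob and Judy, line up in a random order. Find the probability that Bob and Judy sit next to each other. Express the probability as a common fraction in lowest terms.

2/9

There are 9! = 362880 arrangements.
Treat Bob and Judy as a block: 8! arrangements of the blocks × 2 orders within the block = 2·40320 = 80640.
Probability = 80640/362880 = 2/9.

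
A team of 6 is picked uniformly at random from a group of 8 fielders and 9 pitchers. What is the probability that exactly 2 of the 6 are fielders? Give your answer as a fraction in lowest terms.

The sample space is all 6-subsets of the 17: C(17,6) = 12376.
Selections with exactly 2 fielders: choose 2 of the 8 fielders and 4 of the 9 pitchers, C(8,2)·C(9,4) = 28·126 = 3528.
Probability = 3528/12376 = 63/221.

63/221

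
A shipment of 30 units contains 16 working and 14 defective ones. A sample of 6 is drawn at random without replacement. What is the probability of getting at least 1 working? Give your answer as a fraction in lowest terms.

2164/2175

There are C(30,6) = 593775 ways to choose the 6.
Favorable selections (at least 1 working): C(16,1)·C(14,5) + C(16,2)·C(14,4) + C(16,3)·C(14,3) + C(16,4)·C(14,2) + C(16,5)·C(14,1) + C(16,6)·C(14,0) = 32032 + 120120 + 203840 + 165620 + 61152 + 8008 = 590772.
Probability = 590772/593775 = 2164/2175.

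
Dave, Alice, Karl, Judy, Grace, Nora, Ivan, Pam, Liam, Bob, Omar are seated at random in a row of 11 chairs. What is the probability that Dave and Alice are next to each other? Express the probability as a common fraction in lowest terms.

There are 11! = 39916800 arrangements.
Treat Dave and Alice as a block: 10! arrangements of the blocks × 2 orders within the block = 2·3628800 = 7257600.
Probability = 7257600/39916800 = 2/11.

2/11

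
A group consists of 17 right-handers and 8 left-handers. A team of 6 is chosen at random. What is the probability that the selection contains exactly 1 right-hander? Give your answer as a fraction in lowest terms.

34/6325

Total number of selections: C(25,6) = 177100.
Selections with exactly 1 right-hander: choose 1 of the 17 right-handers and 5 of the 8 left-handers, C(17,1)·C(8,5) = 17·56 = 952.
Probability = 952/177100 = 34/6325.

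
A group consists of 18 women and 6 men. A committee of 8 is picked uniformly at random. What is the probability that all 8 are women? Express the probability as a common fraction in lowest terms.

There are C(24,8) = 735471 possible selections.
Selections with all women: C(18,8) = 43758.
Probability = 43758/735471 = 26/437.

26/437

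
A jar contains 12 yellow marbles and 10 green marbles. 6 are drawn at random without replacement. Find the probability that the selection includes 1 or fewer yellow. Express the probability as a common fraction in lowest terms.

14/323

There are C(22,6) = 74613 ways to choose the 6.
Favorable selections (1 or fewer yellow): C(12,0)·C(10,6) + C(12,1)·C(10,5) = 210 + 3024 = 3234.
Probability = 3234/74613 = 14/323.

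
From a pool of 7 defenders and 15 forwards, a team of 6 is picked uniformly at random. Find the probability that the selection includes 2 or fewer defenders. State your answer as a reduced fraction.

7813/10659

There are C(22,6) = 74613 ways to choose the 6.
Favorable selections (2 or fewer defenders): C(7,0)·C(15,6) + C(7,1)·C(15,5) + C(7,2)·C(15,4) = 5005 + 21021 + 28665 = 54691.
Probability = 54691/74613 = 7813/10659.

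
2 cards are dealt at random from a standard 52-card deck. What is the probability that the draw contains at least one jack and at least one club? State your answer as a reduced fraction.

There are C(52,2) = 1326 possible draws.
By inclusion-exclusion on the complements, draws missing all jacks or all clubs: C(48,2) + C(39,2) − C(36,2) = 1128 + 741 − 630 = 1239.
So draws with at least one of each: 1326 − 1239 = 87, probability 87/1326 = 29/442.

29/442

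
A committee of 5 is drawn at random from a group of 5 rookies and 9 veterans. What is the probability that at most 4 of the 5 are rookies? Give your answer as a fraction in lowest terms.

2001/2002

Total selections: C(14,5) = 2002.
The complement is exactly 5 rookies: C(5,5)·C(9,0) = 1.
Probability = 1 − 1/2002 = 2001/2002.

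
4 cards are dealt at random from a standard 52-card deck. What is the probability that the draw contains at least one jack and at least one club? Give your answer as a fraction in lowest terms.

52799/270725

There are C(52,4) = 270725 possible draws.
By inclusion-exclusion on the complements, draws missing all jacks or all clubs: C(48,4) + C(39,4) − C(36,4) = 194580 + 82251 − 58905 = 217926.
So draws with at least one of each: 270725 − 217926 = 52799, probability 52799/270725.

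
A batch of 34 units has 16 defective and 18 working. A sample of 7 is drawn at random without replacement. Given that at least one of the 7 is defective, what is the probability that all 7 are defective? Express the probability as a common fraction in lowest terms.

Work in counts. Selections with at least one defective: C(34,7) − C(18,7) = 5379616 − 31824 = 5347792.
Of those, selections where all 7 are defective: C(16,7) = 11440.
Conditional probability = 11440/5347792 = 715/334237.

715/334237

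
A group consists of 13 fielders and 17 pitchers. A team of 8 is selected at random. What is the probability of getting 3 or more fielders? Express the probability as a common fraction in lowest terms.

There are C(30,8) = 5852925 ways to choose the 8.
Count the complement (fewer than 3 fielders): C(13,0)·C(17,8) + C(13,1)·C(17,7) + C(13,2)·C(17,6) = 24310 + 252824 + 965328 = 1242462.
Probability = 1 − 1242462/5852925 = 4610463/5852925 = 118217/150075.

118217/150075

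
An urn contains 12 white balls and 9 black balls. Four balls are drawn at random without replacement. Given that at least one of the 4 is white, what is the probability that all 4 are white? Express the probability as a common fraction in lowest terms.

Work in counts. Selections with at least one white: C(21,4) − C(9,4) = 5985 − 126 = 5859.
Of those, selections where all 4 are white: C(12,4) = 495.
Conditional probability = 495/5859 = 55/651.

55/651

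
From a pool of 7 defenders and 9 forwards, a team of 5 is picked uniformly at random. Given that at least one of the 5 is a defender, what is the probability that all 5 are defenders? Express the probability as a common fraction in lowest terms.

Work in counts. Selections with at least one defender: C(16,5) − C(9,5) = 4368 − 126 = 4242.
Of those, selections where all 5 are defenders: C(7,5) = 21.
Conditional probability = 21/4242 = 1/202.

1/202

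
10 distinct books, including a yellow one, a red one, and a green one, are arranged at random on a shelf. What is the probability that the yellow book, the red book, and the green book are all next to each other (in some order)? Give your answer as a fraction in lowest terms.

There are 10! = 3628800 arrangements.
Treat the three as one block: 8! placements × 3! orders within the block = 40320·6 = 241920.
Probability = 241920/3628800 = 1/15.

1/15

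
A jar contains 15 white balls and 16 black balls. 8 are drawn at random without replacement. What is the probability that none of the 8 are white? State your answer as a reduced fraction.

22/13485

There are C(31,8) = 7888725 possible selections.
Selections with no white (all black): C(16,8) = 12870.
Probability = 12870/7888725 = 22/13485.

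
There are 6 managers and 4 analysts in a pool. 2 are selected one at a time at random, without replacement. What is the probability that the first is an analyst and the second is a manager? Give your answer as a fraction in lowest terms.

4/15

Multiply the conditional probabilities at each draw: 4/10 · 6/9 = 24/90 = 4/15.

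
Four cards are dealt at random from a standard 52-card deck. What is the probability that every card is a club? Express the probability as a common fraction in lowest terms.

11/4165

There are C(52,4) = 270725 possible 4-card hands.
Hands that are all clubs: C(13,4) = 715.
Probability = 715/270725 = 11/4165.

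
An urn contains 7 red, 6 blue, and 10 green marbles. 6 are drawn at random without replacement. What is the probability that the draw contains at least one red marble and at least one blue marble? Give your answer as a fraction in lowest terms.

1049/1311

There are C(23,6) = 100947 possible draws.
By inclusion-exclusion on the complements, draws missing all red or all blue: C(16,6) + C(17,6) − C(10,6) = 8008 + 12376 − 210 = 20174.
So draws with at least one of each: 100947 − 20174 = 80773, probability 80773/100947 = 1049/1311.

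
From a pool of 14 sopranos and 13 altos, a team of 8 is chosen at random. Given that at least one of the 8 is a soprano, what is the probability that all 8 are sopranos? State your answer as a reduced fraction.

7/5172

Work in counts. Selections with at least one soprano: C(27,8) − C(13,8) = 2220075 − 1287 = 2218788.
Of those, selections where all 8 are sopranos: C(14,8) = 3003.
Conditional probability = 3003/2218788 = 7/5172.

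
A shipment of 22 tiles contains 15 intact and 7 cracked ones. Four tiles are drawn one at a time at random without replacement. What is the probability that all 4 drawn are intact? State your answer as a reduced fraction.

Multiply the conditional probabilities at each draw: 15/22 · 14/21 · 13/20 · 12/19 = 32760/175560 = 39/209.

39/209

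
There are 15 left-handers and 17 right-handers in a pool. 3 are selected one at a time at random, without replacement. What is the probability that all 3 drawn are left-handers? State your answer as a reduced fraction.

Multiply the conditional probabilities at each draw: 15/32 · 14/31 · 13/30 = 2730/29760 = 91/992.

91/992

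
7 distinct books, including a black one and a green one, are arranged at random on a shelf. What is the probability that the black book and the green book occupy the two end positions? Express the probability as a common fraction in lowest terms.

1/21

There are 7! = 5040 arrangements.
Place the black book and the green book at the ends in 2 ways, arrange the remaining 5 in 5! = 120 ways: 2·120 = 240.
Probability = 240/5040 = 1/21.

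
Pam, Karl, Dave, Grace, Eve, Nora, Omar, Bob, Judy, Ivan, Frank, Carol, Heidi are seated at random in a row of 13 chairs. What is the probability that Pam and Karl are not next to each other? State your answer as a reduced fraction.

There are 13! = 6227020800 arrangements.
Arrangements with Pam and Karl adjacent: 2·12! = 958003200.
So not adjacent: 6227020800 − 958003200 = 5269017600, probability 5269017600/6227020800 = 11/13.

11/13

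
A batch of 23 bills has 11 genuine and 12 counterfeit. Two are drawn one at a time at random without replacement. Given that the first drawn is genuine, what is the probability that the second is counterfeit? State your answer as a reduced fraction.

6/11

After removing one genuine, 22 remain: 10 genuine and 12 counterfeit.
So the probability the next is counterfeit is 12/22 = 6/11.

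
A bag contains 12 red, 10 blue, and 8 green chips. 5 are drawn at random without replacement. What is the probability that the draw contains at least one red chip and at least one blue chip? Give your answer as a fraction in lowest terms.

59245/71253

There are C(30,5) = 142506 possible draws.
By inclusion-exclusion on the complements, draws missing all red or all blue: C(18,5) + C(20,5) − C(8,5) = 8568 + 15504 − 56 = 24016.
So draws with at least one of each: 142506 − 24016 = 118490, probability 118490/142506 = 59245/71253.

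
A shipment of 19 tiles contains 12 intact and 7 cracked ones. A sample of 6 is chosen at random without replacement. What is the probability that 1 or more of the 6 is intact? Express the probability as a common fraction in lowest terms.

There are C(19,6) = 27132 ways to choose the 6.
The complement is all 6 are cracked: C(7,6) = 7.
Probability = 1 − 7/27132 = 27125/27132 = 3875/3876.

3875/3876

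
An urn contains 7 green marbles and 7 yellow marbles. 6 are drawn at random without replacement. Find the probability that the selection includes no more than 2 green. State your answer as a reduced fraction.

There are C(14,6) = 3003 ways to choose the 6.
Favorable selections (no more than 2 green): C(7,0)·C(7,6) + C(7,1)·C(7,5) + C(7,2)·C(7,4) = 7 + 147 + 735 = 889.
Probability = 889/3003 = 127/429.

127/429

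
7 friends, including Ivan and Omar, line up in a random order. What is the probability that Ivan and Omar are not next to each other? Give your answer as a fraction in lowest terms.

There are 7! = 5040 arrangements.
Arrangements with Ivan and Omar adjacent: 2·6! = 1440.
So not adjacent: 5040 − 1440 = 3600, probability 3600/5040 = 5/7.

5/7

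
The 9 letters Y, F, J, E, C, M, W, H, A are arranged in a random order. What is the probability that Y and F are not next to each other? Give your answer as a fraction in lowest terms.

There are 9! = 362880 arrangements.
Arrangements with Y and F adjacent: 2·8! = 80640.
So not adjacent: 362880 − 80640 = 282240, probability 282240/362880 = 7/9.

7/9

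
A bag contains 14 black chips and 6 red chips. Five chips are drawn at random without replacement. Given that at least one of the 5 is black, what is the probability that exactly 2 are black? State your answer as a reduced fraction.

Work in counts. Selections with at least one black: C(20,5) − C(6,5) = 15504 − 6 = 15498.
Of those, selections where exactly 2 are black: C(14,2)·C(6,3) = 91·20 = 1820.
Conditional probability = 1820/15498 = 130/1107.

130/1107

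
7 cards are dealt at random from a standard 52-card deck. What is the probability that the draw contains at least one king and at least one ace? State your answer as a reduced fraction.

3105873/16723070

There are C(52,7) = 133784560 possible draws.
By inclusion-exclusion on the complements, draws missing all kings or all aces: C(48,7) + C(48,7) − C(44,7) = 73629072 + 73629072 − 38320568 = 108937576.
So draws with at least one of each: 133784560 − 108937576 = 24846984, probability 24846984/133784560 = 3105873/16723070.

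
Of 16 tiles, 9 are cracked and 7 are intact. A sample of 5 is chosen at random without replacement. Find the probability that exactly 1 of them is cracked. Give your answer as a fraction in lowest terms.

Total number of selections: C(16,5) = 4368.
Selections with exactly 1 cracked: choose 1 of the 9 cracked and 4 of the 7 intact, C(9,1)·C(7,4) = 9·35 = 315.
Probability = 315/4368 = 15/208.

15/208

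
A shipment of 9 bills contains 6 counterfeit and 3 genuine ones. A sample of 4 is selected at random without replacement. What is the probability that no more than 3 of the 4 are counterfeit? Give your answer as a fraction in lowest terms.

Total selections: C(9,4) = 126.
The complement is exactly 4 counterfeit: C(6,4)·C(3,0) = 15.
Probability = 1 − 15/126 = 111/126 = 37/42.

37/42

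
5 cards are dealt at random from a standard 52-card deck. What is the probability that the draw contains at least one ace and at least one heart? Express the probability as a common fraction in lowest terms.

There are C(52,5) = 2598960 possible draws.
By inclusion-exclusion on the complements, draws missing all aces or all hearts: C(48,5) + C(39,5) − C(36,5) = 1712304 + 575757 − 376992 = 1911069.
So draws with at least one of each: 2598960 − 1911069 = 687891, probability 687891/2598960 = 229297/866320.

229297/866320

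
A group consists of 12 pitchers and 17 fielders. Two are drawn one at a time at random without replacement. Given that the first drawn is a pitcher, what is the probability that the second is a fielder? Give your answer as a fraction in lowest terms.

17/28

After removing one pitcher, 28 remain: 11 pitchers and 17 fielders.
So the probability the next is a fielder is 17/28.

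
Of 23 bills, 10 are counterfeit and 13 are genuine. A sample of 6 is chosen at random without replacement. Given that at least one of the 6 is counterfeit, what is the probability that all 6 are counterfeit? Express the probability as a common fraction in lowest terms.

70/33077

Work in counts. Selections with at least one counterfeit: C(23,6) − C(13,6) = 100947 − 1716 = 99231.
Of those, selections where all 6 are counterfeit: C(10,6) = 210.
Conditional probability = 210/99231 = 70/33077.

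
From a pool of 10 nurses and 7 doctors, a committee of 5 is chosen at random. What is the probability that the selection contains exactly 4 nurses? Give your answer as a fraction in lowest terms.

There are C(17,5) = 6188 ways to choose 5 from 17.
Selections with exactly 4 nurses: choose 4 of the 10 nurses and 1 of the 7 doctors, C(10,4)·C(7,1) = 210·7 = 1470.
Probability = 1470/6188 = 105/442.

105/442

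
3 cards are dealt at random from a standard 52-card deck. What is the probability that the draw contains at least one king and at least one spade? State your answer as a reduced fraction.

There are C(52,3) = 22100 possible draws.
By inclusion-exclusion on the complements, draws missing all kings or all spades: C(48,3) + C(39,3) − C(36,3) = 17296 + 9139 − 7140 = 19295.
So draws with at least one of each: 22100 − 19295 = 2805, probability 2805/22100 = 33/260.

33/260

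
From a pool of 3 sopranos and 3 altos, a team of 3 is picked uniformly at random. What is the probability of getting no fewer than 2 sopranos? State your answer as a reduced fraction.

Total selections: C(6,3) = 20.
Favorable selections (no fewer than 2 sopranos): C(3,2)·C(3,1) + C(3,3)·C(3,0) = 9 + 1 = 10.
Probability = 10/20 = 1/2.

1/2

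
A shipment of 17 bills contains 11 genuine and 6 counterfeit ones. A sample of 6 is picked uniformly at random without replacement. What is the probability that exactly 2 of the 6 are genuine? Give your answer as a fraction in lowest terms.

The sample space is all 6-subsets of the 17: C(17,6) = 12376.
Selections with exactly 2 genuine: choose 2 of the 11 genuine and 4 of the 6 counterfeit, C(11,2)·C(6,4) = 55·15 = 825.
Probability = 825/12376.

825/12376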